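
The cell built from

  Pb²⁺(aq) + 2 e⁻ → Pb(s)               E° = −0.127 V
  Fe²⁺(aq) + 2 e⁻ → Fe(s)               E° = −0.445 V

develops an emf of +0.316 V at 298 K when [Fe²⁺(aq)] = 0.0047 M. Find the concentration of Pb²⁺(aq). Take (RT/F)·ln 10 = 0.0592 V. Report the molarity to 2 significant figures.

0.0040 M

Pb²⁺/Pb is the cathode (higher E°); E°cell = −0.127 − (−0.445) = +0.318 V with n = 2.
Rearranging E = E° − (0.0592/n)·log Q gives log Q = 2(+0.318 − (+0.316))/0.0592 = 0.068.
For Pb²⁺(aq) + Fe(s) → Pb(s) + Fe²⁺(aq), the reaction quotient is Q = [Fe²⁺(aq)] / [Pb²⁺(aq)].
Isolating [Pb²⁺(aq)] in Q = 10^{0.068} yields log [Pb²⁺(aq)] = −2.396, i.e. 0.0040 M.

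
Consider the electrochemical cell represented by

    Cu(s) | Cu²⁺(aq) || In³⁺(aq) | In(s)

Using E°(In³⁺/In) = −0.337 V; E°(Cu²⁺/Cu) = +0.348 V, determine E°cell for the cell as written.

−0.685 V

By convention the left-hand electrode in cell notation is the anode (oxidation) and the right-hand electrode is the cathode (reduction).
E°cell = E°(right) − E°(left) = −0.337 − (+0.348) = −0.685 V.
The negative sign shows that, as written, the cell would require an external voltage to drive the reaction.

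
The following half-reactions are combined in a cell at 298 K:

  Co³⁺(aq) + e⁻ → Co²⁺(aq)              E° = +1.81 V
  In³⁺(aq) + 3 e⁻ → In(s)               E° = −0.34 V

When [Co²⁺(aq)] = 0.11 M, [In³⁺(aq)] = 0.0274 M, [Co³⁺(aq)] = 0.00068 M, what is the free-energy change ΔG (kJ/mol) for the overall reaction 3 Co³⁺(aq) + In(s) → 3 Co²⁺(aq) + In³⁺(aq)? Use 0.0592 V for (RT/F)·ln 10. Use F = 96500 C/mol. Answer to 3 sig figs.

−594 kJ/mol

The standard cell potential is +1.81 − (−0.34) = +2.15 V, with n = 3 electrons in the balanced equation.
Here Q = ([Co²⁺(aq)]^3·[In³⁺(aq)]) / [Co³⁺(aq)]^3 = 1.16×10^5 (log Q = 5.064), giving E = +2.15 − (0.0592/3)·(5.064) = +2.0501 V.
Then ΔG = −nFE = −3 × 96500 × +2.0501 J/mol = −594 kJ/mol.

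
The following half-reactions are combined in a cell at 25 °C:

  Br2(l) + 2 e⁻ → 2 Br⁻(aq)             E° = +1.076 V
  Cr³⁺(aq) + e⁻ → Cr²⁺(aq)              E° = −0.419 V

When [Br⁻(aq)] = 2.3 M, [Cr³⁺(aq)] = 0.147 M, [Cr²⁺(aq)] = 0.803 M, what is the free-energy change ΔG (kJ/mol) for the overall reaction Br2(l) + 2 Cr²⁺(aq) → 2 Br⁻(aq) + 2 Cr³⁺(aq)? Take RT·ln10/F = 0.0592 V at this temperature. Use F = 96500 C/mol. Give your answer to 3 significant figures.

With Br₂/Br⁻ reduced at the cathode, E°cell = +1.076 − (−0.419) = +1.495 V and n = 2.
Q = ([Br⁻(aq)]^2·[Cr³⁺(aq)]^2) / [Cr²⁺(aq)]^2 = 0.177, so log Q = −0.751 and E = +1.495 − (0.0592/2)(−0.751) = +1.5172 V.
ΔG = −nFE = −(2)(96500)(+1.5172) J/mol = −293 kJ/mol.

−293 kJ/mol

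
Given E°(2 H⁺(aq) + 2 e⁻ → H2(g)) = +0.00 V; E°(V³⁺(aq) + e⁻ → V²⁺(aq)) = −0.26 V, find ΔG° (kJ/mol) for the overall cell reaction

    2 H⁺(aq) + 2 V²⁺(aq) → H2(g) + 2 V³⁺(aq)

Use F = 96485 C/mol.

−50.2 kJ/mol

In the reaction as written H⁺(aq) is reduced, so the 2H⁺/H₂ couple is the cathode and V³⁺/V²⁺ is the anode.
E°cell = +0.00 − (−0.26) = +0.26 V; balancing electrons gives n = 2.
ΔG° = −nFE°cell = −(2)(96485)(+0.26) J/mol = −50.2 kJ/mol.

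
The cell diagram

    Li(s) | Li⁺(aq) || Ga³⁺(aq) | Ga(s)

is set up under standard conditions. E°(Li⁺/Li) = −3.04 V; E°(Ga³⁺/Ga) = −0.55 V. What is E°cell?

+2.49 V

By convention the left-hand electrode in cell notation is the anode (oxidation) and the right-hand electrode is the cathode (reduction).
E°cell = E°(right) − E°(left) = −0.55 − (−3.04) = +2.49 V.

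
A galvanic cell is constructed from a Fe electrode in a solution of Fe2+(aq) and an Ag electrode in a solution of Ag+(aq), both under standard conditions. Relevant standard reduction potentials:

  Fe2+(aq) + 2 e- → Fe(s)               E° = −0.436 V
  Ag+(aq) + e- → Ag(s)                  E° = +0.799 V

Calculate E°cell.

The Ag⁺/Ag couple has the higher E°, so Ag ion is reduced (cathode) and Fe is oxidized (anode).
E°cell = E°(cathode) − E°(anode) = +0.799 − (−0.436) = +1.235 V.

+1.235 V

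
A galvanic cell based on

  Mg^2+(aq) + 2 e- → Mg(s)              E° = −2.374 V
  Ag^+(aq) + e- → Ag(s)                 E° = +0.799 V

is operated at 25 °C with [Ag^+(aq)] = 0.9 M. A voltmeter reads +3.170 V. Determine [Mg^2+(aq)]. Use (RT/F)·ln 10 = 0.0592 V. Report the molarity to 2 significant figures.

The Ag⁺/Ag couple has the larger reduction potential, so it is the cathode: E°cell = +0.799 − (−2.374) = +3.173 V and n = 2.
From the Nernst equation, log Q = n(E° − E)/0.0592 = 2·(+3.173 − (+3.170))/0.0592 = 0.101.
The balanced reaction is 2 Ag^+(aq) + Mg(s) → 2 Ag(s) + Mg^2+(aq), so Q = [Mg^2+(aq)] / [Ag^+(aq)]^2.
Isolating [Mg^2+(aq)] in Q = 10^{0.101} yields log [Mg^2+(aq)] = 0.009, i.e. 1.0 M.

1.0 M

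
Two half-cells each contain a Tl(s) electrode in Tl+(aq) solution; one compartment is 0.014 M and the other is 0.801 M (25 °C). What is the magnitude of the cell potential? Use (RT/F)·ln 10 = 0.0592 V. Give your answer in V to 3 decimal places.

For a concentration cell E°cell = 0, since both electrodes use the same couple.
The compartment with the higher Tl+(aq) concentration (0.801 M) acts as the cathode; ions are reduced there and produced at the dilute (0.014 M) anode.
With n = 1, Ecell = −(0.0592/1)·log([dilute]/[conc]) = −(0.0592/1)·log(0.014/0.801) = +0.104 V.

0.104 V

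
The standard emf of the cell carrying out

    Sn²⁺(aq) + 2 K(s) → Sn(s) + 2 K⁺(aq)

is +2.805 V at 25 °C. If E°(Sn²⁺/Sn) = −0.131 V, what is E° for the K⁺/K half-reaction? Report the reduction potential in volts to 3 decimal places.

−2.936 V

In the reaction as written the Sn²⁺/Sn couple is reduced (cathode) and K⁺/K is oxidized (anode), so E°cell = E°(Sn²⁺/Sn) − E°(K⁺/K).
E°(K⁺/K) = E°(cathode) − E°cell = −0.131 − (+2.805) = −2.936 V.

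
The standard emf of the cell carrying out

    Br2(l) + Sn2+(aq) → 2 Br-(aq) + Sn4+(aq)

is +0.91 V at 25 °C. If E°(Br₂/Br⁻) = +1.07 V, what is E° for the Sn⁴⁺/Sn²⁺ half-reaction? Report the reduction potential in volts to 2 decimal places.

In the reaction as written the Br₂/Br⁻ couple is reduced (cathode) and Sn⁴⁺/Sn²⁺ is oxidized (anode), so E°cell = E°(Br₂/Br⁻) − E°(Sn⁴⁺/Sn²⁺).
E°(Sn⁴⁺/Sn²⁺) = E°(cathode) − E°cell = +1.07 − (+0.91) = +0.16 V.

+0.16 V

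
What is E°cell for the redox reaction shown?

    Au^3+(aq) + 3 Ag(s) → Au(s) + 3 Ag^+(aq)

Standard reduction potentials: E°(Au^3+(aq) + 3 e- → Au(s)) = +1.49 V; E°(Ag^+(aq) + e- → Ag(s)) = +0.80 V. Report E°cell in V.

+0.69 V

Au^3+(aq) gains electrons, so the Au³⁺/Au couple is the cathode; the Ag⁺/Ag couple is the anode.
E°cell = E°(cathode) − E°(anode) = +1.49 − (+0.80) = +0.69 V.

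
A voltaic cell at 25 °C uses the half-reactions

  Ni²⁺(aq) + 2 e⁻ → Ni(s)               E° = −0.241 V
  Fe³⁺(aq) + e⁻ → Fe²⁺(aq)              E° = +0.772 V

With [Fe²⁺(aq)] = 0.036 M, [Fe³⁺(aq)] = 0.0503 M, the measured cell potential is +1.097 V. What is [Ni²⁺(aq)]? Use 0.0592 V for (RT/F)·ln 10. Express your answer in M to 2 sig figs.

With Fe³⁺/Fe²⁺ at the cathode and Ni²⁺/Ni at the anode, E°cell = +0.772 − (−0.241) = +1.013 V (n = 2).
From the Nernst equation, log Q = n(E° − E)/0.0592 = 2·(+1.013 − (+1.097))/0.0592 = −2.838.
Balancing electrons gives 2 Fe³⁺(aq) + Ni(s) → 2 Fe²⁺(aq) + Ni²⁺(aq); thus Q = ([Fe²⁺(aq)]^2·[Ni²⁺(aq)]) / [Fe³⁺(aq)]^2.
Solving for the unknown gives log [Ni²⁺(aq)] = −2.547, so [Ni²⁺(aq)] ≈ 0.0028 M.

0.0028 M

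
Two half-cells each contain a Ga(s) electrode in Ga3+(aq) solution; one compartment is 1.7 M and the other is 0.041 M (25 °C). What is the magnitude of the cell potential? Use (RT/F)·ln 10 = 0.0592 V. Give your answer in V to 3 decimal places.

For a concentration cell E°cell = 0, since both electrodes use the same couple.
The compartment with the higher Ga3+(aq) concentration (1.7 M) acts as the cathode; ions are reduced there and produced at the dilute (0.041 M) anode.
With n = 3, Ecell = −(0.0592/3)·log([dilute]/[conc]) = −(0.0592/3)·log(0.041/1.7) = +0.032 V.

0.032 V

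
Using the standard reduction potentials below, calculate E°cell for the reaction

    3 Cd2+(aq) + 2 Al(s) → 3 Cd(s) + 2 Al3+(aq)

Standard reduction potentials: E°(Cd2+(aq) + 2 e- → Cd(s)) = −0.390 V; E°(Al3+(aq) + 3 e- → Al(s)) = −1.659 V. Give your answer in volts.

In the reaction as written, Cd2+(aq) is reduced (cathode) and Al3+(aq) is produced by oxidation at the anode.
E°cell = E°(cathode) − E°(anode) = −0.390 − (−1.659) = +1.269 V.
The positive value indicates the reaction is spontaneous as written.

+1.269 V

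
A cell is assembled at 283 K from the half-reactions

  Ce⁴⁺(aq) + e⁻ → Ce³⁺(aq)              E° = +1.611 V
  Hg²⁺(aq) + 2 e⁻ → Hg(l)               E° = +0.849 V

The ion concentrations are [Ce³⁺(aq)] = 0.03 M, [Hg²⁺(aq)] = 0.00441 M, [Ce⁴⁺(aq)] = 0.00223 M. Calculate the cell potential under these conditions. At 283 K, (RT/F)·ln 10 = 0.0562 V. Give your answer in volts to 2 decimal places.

The Ce⁴⁺/Ce³⁺ couple has the more positive E°, so it is the cathode; Hg²⁺/Hg is the anode.
E°cell = E°cat − E°an = +1.611 − (+0.849) = +0.762 V; n = 2.
The balanced reaction is 2 Ce⁴⁺(aq) + Hg(l) → 2 Ce³⁺(aq) + Hg²⁺(aq), so Q = ([Ce³⁺(aq)]^2·[Hg²⁺(aq)]) / [Ce⁴⁺(aq)]^2 = 0.798 and log Q = −0.098.
Applying E = E° − (RT ln10/nF)·log Q gives +0.762 − (0.0562/2)(−0.098) = +0.76 V.

+0.76 V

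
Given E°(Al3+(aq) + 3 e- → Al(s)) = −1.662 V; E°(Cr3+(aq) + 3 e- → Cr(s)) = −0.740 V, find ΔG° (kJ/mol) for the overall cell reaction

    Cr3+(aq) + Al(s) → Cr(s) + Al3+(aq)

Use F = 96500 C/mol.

In the reaction as written Cr3+(aq) is reduced, so the Cr³⁺/Cr couple is the cathode and Al³⁺/Al is the anode.
E°cell = −0.740 − (−1.662) = +0.922 V; balancing electrons gives n = 3.
ΔG° = −nFE°cell = −(3)(96500)(+0.922) J/mol = −267 kJ/mol.

−267 kJ/mol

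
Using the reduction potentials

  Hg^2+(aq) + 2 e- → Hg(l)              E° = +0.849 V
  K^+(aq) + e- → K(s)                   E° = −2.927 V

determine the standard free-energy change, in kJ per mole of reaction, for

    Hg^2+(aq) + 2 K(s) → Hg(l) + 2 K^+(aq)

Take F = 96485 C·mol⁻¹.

In the reaction as written Hg^2+(aq) is reduced, so the Hg²⁺/Hg couple is the cathode and K⁺/K is the anode.
E°cell = +0.849 − (−2.927) = +3.776 V; balancing electrons gives n = 2.
ΔG° = −nFE°cell = −(2)(96485)(+3.776) J/mol = −729 kJ/mol.

−729 kJ/mol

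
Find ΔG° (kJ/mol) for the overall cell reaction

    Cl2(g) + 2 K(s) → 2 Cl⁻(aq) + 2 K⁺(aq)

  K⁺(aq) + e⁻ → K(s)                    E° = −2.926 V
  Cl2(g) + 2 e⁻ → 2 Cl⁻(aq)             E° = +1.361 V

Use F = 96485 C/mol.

In the reaction as written Cl2(g) is reduced, so the Cl₂/Cl⁻ couple is the cathode and K⁺/K is the anode.
E°cell = +1.361 − (−2.926) = +4.287 V; balancing electrons gives n = 2.
ΔG° = −nFE°cell = −(2)(96485)(+4.287) J/mol = −827 kJ/mol.

−827 kJ/mol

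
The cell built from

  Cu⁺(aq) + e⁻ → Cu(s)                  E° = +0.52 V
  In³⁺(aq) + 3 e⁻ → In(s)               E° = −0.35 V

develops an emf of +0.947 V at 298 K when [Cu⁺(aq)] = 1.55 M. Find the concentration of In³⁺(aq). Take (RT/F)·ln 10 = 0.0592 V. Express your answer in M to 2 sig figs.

0.00047 M

With Cu⁺/Cu at the cathode and In³⁺/In at the anode, E°cell = +0.52 − (−0.35) = +0.87 V (n = 3).
Since E = E° − (0.0592/n)·log Q, log Q = n(E° − E)/0.0592 = −3.902.
For 3 Cu⁺(aq) + In(s) → 3 Cu(s) + In³⁺(aq), the reaction quotient is Q = [In³⁺(aq)] / [Cu⁺(aq)]^3.
Substituting the known concentrations and solving, log [In³⁺(aq)] = −3.331 and [In³⁺(aq)] = 0.00047 M.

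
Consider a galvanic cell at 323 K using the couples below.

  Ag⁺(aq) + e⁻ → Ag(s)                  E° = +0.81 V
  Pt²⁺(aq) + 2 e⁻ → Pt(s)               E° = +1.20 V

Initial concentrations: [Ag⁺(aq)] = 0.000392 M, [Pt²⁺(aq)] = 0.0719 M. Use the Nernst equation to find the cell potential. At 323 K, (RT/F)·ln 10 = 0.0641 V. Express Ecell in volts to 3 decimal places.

+0.572 V

The Pt²⁺/Pt couple has the more positive E°, so it is the cathode; Ag⁺/Ag is the anode.
E°cell = E°cat − E°an = +1.20 − (+0.81) = +0.39 V; n = 2.
The balanced reaction is Pt²⁺(aq) + 2 Ag(s) → Pt(s) + 2 Ag⁺(aq), so Q = [Ag⁺(aq)]^2 / [Pt²⁺(aq)] = 2.14×10^−6 and log Q = −5.670.
By the Nernst equation, E = +0.39 − (0.0641/2)·(−5.670) = +0.572 V.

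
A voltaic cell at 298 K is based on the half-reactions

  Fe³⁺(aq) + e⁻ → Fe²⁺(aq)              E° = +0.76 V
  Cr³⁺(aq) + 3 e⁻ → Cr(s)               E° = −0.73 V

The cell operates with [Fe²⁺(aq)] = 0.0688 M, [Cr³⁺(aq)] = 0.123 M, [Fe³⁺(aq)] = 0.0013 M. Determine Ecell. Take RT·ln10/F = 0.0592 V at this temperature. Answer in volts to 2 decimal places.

Fe³⁺/Fe²⁺ is reduced (cathode, E° = +0.76 V) and Cr³⁺/Cr is oxidized (anode).
The standard potential is +0.76 − (−0.73) = +1.49 V and the balanced reaction transfers n = 3 electrons.
The balanced reaction is 3 Fe³⁺(aq) + Cr(s) → 3 Fe²⁺(aq) + Cr³⁺(aq), so Q = ([Fe²⁺(aq)]^3·[Cr³⁺(aq)]) / [Fe³⁺(aq)]^3 = 1.82×10^4 and log Q = 4.261.
By the Nernst equation, E = +1.49 − (0.0592/3)·(4.261) = +1.41 V.

+1.41 V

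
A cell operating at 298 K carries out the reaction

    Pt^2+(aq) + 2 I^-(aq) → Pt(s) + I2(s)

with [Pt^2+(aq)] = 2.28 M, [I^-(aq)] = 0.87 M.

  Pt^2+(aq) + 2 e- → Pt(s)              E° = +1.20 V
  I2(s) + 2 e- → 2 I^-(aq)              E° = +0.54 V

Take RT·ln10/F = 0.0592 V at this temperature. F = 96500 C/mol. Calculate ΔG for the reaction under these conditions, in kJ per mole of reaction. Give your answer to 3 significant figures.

−129 kJ/mol

E°cell = +1.20 − (+0.54) = +0.66 V; the balanced reaction transfers n = 2 electrons.
The reaction quotient is 1 / ([Pt^2+(aq)]·[I^-(aq)]^2) = 0.579; by Nernst, E = +0.66 − (0.0592/2)(−0.237) = +0.6670 V.
Finally ΔG = −nFE = −(2)(96500 C/mol)(+0.6670 V) = −129 kJ/mol.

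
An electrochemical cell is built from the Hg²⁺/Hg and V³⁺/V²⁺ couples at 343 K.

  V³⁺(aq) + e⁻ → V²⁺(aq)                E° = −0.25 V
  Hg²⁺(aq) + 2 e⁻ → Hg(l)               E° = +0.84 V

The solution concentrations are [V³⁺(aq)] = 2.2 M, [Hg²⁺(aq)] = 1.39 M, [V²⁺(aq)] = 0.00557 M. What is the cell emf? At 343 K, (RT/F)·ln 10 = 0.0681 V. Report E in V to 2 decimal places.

+0.92 V

The Hg²⁺/Hg couple has the more positive E°, so it is the cathode; V³⁺/V²⁺ is the anode.
The standard potential is +0.84 − (−0.25) = +1.09 V and the balanced reaction transfers n = 2 electrons.
Balancing gives Hg²⁺(aq) + 2 V²⁺(aq) → Hg(l) + 2 V³⁺(aq); hence Q = [V³⁺(aq)]^2 / ([Hg²⁺(aq)]·[V²⁺(aq)]^2) = 1.12×10^5 (log Q = 5.050).
E = E° − (0.0681/n)·log Q = +1.09 − (0.0681/2)(5.050) = +0.92 V.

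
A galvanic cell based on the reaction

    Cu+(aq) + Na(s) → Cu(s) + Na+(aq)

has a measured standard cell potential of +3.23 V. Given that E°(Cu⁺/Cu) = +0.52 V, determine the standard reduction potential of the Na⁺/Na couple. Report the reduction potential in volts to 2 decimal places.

In the reaction as written the Cu⁺/Cu couple is reduced (cathode) and Na⁺/Na is oxidized (anode), so E°cell = E°(Cu⁺/Cu) − E°(Na⁺/Na).
E°(Na⁺/Na) = E°(cathode) − E°cell = +0.52 − (+3.23) = −2.71 V.

−2.71 V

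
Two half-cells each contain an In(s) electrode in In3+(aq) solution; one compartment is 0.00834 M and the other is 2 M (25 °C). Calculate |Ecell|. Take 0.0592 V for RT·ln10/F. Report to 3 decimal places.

0.047 V

For a concentration cell E°cell = 0, since both electrodes use the same couple.
The compartment with the higher In3+(aq) concentration (2 M) acts as the cathode; ions are reduced there and produced at the dilute (0.00834 M) anode.
With n = 3, Ecell = −(0.0592/3)·log([dilute]/[conc]) = −(0.0592/3)·log(0.00834/2) = +0.047 V.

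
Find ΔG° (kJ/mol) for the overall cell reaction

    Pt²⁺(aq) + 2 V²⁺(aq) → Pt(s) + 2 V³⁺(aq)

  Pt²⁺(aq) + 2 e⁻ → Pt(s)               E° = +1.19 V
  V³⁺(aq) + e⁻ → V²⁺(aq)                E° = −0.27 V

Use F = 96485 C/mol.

−282 kJ/mol

In the reaction as written Pt²⁺(aq) is reduced, so the Pt²⁺/Pt couple is the cathode and V³⁺/V²⁺ is the anode.
E°cell = +1.19 − (−0.27) = +1.46 V; balancing electrons gives n = 2.
ΔG° = −nFE°cell = −(2)(96485)(+1.46) J/mol = −282 kJ/mol.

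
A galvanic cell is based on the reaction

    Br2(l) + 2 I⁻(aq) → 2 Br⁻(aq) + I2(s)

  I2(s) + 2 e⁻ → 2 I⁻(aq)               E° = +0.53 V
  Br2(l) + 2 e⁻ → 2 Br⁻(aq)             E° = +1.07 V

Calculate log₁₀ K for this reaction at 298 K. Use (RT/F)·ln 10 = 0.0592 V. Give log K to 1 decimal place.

log K = 18.2

The Br₂/Br⁻ couple is reduced (cathode); E°cell = +1.07 − (+0.53) = +0.54 V with n = 2.
At equilibrium E = 0, so log K = nE°cell / 0.0592 = (2)(+0.54) / 0.0592 = 18.2.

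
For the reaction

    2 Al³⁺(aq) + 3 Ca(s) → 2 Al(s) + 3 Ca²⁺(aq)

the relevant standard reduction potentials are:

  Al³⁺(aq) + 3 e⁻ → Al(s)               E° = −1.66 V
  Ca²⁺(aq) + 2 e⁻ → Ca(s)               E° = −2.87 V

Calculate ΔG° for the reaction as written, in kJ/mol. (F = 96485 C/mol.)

In the reaction as written Al³⁺(aq) is reduced, so the Al³⁺/Al couple is the cathode and Ca²⁺/Ca is the anode.
E°cell = −1.66 − (−2.87) = +1.21 V; balancing electrons gives n = 6.
ΔG° = −nFE°cell = −(6)(96485)(+1.21) J/mol = −700 kJ/mol.

−700 kJ/mol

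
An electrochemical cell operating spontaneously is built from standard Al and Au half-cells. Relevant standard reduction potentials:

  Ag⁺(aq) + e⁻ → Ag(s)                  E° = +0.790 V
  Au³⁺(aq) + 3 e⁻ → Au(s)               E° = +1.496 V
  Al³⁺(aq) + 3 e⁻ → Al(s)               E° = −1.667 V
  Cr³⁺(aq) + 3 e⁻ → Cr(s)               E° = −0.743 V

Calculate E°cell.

+3.163 V

Of the two couples in this cell, the one with the more positive reduction potential is reduced at the cathode: here that is Au³⁺/Au (+1.496 V); Al³⁺/Al (−1.667 V) is the anode.
E°cell = E°(cathode) − E°(anode) = +1.496 − (−1.667) = +3.163 V.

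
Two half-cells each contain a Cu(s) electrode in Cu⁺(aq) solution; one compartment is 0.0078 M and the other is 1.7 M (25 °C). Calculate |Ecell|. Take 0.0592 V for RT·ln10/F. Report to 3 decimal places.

0.138 V

For a concentration cell E°cell = 0, since both electrodes use the same couple.
The compartment with the higher Cu⁺(aq) concentration (1.7 M) acts as the cathode; ions are reduced there and produced at the dilute (0.0078 M) anode.
With n = 1, Ecell = −(0.0592/1)·log([dilute]/[conc]) = −(0.0592/1)·log(0.0078/1.7) = +0.138 V.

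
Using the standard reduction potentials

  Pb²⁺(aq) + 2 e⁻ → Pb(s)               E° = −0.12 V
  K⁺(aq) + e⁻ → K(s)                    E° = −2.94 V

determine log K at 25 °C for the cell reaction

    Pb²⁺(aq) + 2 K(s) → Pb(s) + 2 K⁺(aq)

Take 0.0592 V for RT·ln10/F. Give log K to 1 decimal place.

The Pb²⁺/Pb couple is reduced (cathode); E°cell = −0.12 − (−2.94) = +2.82 V with n = 2.
At equilibrium E = 0, so log K = nE°cell / 0.0592 = (2)(+2.82) / 0.0592 = 95.3.

log K = 95.3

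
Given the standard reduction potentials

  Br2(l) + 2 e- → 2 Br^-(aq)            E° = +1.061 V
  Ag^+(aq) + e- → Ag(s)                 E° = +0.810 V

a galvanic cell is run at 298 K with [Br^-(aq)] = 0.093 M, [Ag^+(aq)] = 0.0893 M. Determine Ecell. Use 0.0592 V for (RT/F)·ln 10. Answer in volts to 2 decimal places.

+0.37 V

The Br₂/Br⁻ couple has the more positive E°, so it is the cathode; Ag⁺/Ag is the anode.
E°cell = +1.061 − (+0.810) = +0.251 V, with n = 2 electrons transferred.
The balanced reaction is Br2(l) + 2 Ag(s) → 2 Br^-(aq) + 2 Ag^+(aq), so Q = [Br^-(aq)]^2·[Ag^+(aq)]^2 = 6.9×10^−5 and log Q = −4.161.
Applying E = E° − (RT ln10/nF)·log Q gives +0.251 − (0.0592/2)(−4.161) = +0.37 V.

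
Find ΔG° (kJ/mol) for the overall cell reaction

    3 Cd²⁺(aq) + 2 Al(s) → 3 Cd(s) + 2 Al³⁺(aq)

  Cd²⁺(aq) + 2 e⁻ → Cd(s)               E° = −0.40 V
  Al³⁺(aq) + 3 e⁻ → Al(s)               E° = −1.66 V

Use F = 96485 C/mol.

−729 kJ/mol

In the reaction as written Cd²⁺(aq) is reduced, so the Cd²⁺/Cd couple is the cathode and Al³⁺/Al is the anode.
E°cell = −0.40 − (−1.66) = +1.26 V; balancing electrons gives n = 6.
ΔG° = −nFE°cell = −(6)(96485)(+1.26) J/mol = −729 kJ/mol.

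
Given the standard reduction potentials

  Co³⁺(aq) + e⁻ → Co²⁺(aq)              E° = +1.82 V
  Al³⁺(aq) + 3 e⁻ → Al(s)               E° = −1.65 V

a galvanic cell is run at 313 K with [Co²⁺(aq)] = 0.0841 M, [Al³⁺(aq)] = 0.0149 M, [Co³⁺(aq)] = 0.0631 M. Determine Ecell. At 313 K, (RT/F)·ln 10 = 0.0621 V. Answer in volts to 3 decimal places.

Co³⁺/Co²⁺ is reduced (cathode, E° = +1.82 V) and Al³⁺/Al is oxidized (anode).
The standard potential is +1.82 − (−1.65) = +3.47 V and the balanced reaction transfers n = 3 electrons.
Balancing gives 3 Co³⁺(aq) + Al(s) → 3 Co²⁺(aq) + Al³⁺(aq); hence Q = ([Co²⁺(aq)]^3·[Al³⁺(aq)]) / [Co³⁺(aq)]^3 = 0.0353 (log Q = −1.453).
By the Nernst equation, E = +3.47 − (0.0621/3)·(−1.453) = +3.500 V.

+3.500 V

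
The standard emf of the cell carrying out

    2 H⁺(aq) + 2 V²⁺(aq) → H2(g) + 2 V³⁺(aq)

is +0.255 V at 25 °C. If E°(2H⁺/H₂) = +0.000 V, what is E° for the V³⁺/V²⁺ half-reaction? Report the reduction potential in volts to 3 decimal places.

In the reaction as written the 2H⁺/H₂ couple is reduced (cathode) and V³⁺/V²⁺ is oxidized (anode), so E°cell = E°(2H⁺/H₂) − E°(V³⁺/V²⁺).
E°(V³⁺/V²⁺) = E°(cathode) − E°cell = +0.000 − (+0.255) = −0.255 V.

−0.255 V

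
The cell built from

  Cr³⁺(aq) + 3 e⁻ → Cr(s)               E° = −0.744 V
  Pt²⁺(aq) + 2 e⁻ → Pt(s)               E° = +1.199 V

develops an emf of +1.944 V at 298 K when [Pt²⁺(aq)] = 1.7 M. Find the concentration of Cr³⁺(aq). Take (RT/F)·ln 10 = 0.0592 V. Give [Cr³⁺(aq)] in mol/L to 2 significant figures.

2.0 M

With Pt²⁺/Pt at the cathode and Cr³⁺/Cr at the anode, E°cell = +1.199 − (−0.744) = +1.943 V (n = 6).
From the Nernst equation, log Q = n(E° − E)/0.0592 = 6·(+1.943 − (+1.944))/0.0592 = −0.101.
The balanced reaction is 3 Pt²⁺(aq) + 2 Cr(s) → 3 Pt(s) + 2 Cr³⁺(aq), so Q = [Cr³⁺(aq)]^2 / [Pt²⁺(aq)]^3.
Isolating [Cr³⁺(aq)] in Q = 10^{−0.101} yields log [Cr³⁺(aq)] = 0.295, i.e. 2.0 M.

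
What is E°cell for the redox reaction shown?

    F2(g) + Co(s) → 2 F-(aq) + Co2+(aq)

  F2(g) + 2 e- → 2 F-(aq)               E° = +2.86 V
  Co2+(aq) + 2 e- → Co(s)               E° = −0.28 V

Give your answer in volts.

+3.14 V

F2(g) gains electrons, so the F₂/F⁻ couple is the cathode; the Co²⁺/Co couple is the anode.
E°cell = E°(cathode) − E°(anode) = +2.86 − (−0.28) = +3.14 V.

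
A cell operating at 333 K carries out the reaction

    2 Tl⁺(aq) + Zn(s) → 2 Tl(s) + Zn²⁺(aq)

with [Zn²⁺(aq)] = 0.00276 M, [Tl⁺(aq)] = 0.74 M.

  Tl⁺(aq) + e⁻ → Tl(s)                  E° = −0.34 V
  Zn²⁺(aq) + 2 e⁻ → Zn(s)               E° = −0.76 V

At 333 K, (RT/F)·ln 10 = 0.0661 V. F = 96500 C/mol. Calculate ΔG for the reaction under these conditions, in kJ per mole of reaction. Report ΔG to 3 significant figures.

With Tl⁺/Tl reduced at the cathode, E°cell = −0.34 − (−0.76) = +0.42 V and n = 2.
The reaction quotient is [Zn²⁺(aq)] / [Tl⁺(aq)]^2 = 0.00504; by Nernst, E = +0.42 − (0.0661/2)(−2.298) = +0.4959 V.
Then ΔG = −nFE = −2 × 96500 × +0.4959 J/mol = −95.7 kJ/mol.

−95.7 kJ/mol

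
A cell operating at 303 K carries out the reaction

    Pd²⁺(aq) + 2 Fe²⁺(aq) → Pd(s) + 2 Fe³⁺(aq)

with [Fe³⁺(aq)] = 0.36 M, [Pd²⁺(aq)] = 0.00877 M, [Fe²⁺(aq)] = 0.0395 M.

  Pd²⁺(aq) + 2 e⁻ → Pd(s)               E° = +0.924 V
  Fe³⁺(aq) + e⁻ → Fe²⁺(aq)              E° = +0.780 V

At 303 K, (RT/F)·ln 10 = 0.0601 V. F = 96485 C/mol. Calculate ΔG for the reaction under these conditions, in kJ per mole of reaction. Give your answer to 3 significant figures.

−4.73 kJ/mol

E°cell = +0.924 − (+0.780) = +0.144 V; the balanced reaction transfers n = 2 electrons.
The reaction quotient is [Fe³⁺(aq)]^2 / ([Pd²⁺(aq)]·[Fe²⁺(aq)]^2) = 9.47×10^3; by Nernst, E = +0.144 − (0.0601/2)(3.976) = +0.0245 V.
Then ΔG = −nFE = −2 × 96485 × +0.0245 J/mol = −4.73 kJ/mol.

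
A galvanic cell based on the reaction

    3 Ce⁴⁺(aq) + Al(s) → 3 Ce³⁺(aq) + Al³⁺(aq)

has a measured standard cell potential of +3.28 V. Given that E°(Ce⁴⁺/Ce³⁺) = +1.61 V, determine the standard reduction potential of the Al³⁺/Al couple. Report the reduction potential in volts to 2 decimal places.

−1.67 V

In the reaction as written the Ce⁴⁺/Ce³⁺ couple is reduced (cathode) and Al³⁺/Al is oxidized (anode), so E°cell = E°(Ce⁴⁺/Ce³⁺) − E°(Al³⁺/Al).
E°(Al³⁺/Al) = E°(cathode) − E°cell = +1.61 − (+3.28) = −1.67 V.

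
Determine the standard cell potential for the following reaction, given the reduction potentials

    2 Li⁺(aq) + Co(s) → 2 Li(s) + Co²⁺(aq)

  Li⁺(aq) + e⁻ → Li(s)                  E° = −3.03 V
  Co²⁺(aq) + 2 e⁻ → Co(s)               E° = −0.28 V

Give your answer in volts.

−2.75 V

In the reaction as written, Li⁺(aq) is reduced (cathode) and Co²⁺(aq) is produced by oxidation at the anode.
E°cell = E°(cathode) − E°(anode) = −3.03 − (−0.28) = −2.75 V.
The negative E°cell means the reaction is non-spontaneous in the direction written.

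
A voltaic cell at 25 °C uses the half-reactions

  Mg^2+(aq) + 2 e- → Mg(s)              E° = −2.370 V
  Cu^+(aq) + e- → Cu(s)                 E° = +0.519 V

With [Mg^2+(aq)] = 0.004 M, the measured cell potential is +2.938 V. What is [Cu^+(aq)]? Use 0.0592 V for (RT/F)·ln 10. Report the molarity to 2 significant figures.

0.43 M

The Cu⁺/Cu couple has the larger reduction potential, so it is the cathode: E°cell = +0.519 − (−2.370) = +2.889 V and n = 2.
Since E = E° − (0.0592/n)·log Q, log Q = n(E° − E)/0.0592 = −1.655.
For 2 Cu^+(aq) + Mg(s) → 2 Cu(s) + Mg^2+(aq), the reaction quotient is Q = [Mg^2+(aq)] / [Cu^+(aq)]^2.
Substituting the known concentrations and solving, log [Cu^+(aq)] = −0.371 and [Cu^+(aq)] = 0.43 M.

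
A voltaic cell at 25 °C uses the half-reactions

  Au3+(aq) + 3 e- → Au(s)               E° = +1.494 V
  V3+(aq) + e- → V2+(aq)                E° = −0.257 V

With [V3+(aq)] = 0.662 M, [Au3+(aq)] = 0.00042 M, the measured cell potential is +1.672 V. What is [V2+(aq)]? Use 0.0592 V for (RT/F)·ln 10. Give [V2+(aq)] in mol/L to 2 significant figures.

The Au³⁺/Au couple has the larger reduction potential, so it is the cathode: E°cell = +1.494 − (−0.257) = +1.751 V and n = 3.
Since E = E° − (0.0592/n)·log Q, log Q = n(E° − E)/0.0592 = 4.003.
The balanced reaction is Au3+(aq) + 3 V2+(aq) → Au(s) + 3 V3+(aq), so Q = [V3+(aq)]^3 / ([Au3+(aq)]·[V2+(aq)]^3).
Substituting the known concentrations and solving, log [V2+(aq)] = −0.388 and [V2+(aq)] = 0.41 M.

0.41 M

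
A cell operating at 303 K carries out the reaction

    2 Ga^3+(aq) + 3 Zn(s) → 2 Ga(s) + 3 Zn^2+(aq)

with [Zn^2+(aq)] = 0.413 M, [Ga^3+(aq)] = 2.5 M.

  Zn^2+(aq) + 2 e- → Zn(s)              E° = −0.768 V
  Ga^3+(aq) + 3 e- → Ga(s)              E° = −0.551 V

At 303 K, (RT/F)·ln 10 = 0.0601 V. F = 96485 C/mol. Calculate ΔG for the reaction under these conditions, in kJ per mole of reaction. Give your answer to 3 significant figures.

With Ga³⁺/Ga reduced at the cathode, E°cell = −0.551 − (−0.768) = +0.217 V and n = 6.
Q = [Zn^2+(aq)]^3 / [Ga^3+(aq)]^2 = 0.0113, so log Q = −1.948 and E = +0.217 − (0.0601/6)(−1.948) = +0.2365 V.
Then ΔG = −nFE = −6 × 96485 × +0.2365 J/mol = −137 kJ/mol.

−137 kJ/mol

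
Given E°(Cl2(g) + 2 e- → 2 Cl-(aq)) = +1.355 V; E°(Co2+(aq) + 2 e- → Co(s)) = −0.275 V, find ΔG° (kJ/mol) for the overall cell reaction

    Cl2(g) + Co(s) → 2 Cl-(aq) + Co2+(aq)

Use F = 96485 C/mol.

−315 kJ/mol

In the reaction as written Cl2(g) is reduced, so the Cl₂/Cl⁻ couple is the cathode and Co²⁺/Co is the anode.
E°cell = +1.355 − (−0.275) = +1.630 V; balancing electrons gives n = 2.
ΔG° = −nFE°cell = −(2)(96485)(+1.630) J/mol = −315 kJ/mol.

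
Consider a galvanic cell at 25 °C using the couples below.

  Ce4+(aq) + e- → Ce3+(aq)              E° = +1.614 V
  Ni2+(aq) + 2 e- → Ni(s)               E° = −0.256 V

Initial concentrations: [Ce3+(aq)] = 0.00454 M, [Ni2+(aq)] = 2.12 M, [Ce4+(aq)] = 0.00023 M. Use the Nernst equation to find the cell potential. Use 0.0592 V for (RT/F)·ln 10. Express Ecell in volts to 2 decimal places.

+1.78 V

The Ce⁴⁺/Ce³⁺ couple has the more positive E°, so it is the cathode; Ni²⁺/Ni is the anode.
The standard potential is +1.614 − (−0.256) = +1.870 V and the balanced reaction transfers n = 2 electrons.
The balanced reaction is 2 Ce4+(aq) + Ni(s) → 2 Ce3+(aq) + Ni2+(aq), so Q = ([Ce3+(aq)]^2·[Ni2+(aq)]) / [Ce4+(aq)]^2 = 826 and log Q = 2.917.
Applying E = E° − (RT ln10/nF)·log Q gives +1.870 − (0.0592/2)(2.917) = +1.78 V.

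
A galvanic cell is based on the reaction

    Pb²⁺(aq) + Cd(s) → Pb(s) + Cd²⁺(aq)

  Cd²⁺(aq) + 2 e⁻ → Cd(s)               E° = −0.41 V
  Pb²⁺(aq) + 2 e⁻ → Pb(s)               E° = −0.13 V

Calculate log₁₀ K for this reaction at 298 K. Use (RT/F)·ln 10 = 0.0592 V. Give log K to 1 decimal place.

The Pb²⁺/Pb couple is reduced (cathode); E°cell = −0.13 − (−0.41) = +0.28 V with n = 2.
At equilibrium E = 0, so log K = nE°cell / 0.0592 = (2)(+0.28) / 0.0592 = 9.5.

log K = 9.5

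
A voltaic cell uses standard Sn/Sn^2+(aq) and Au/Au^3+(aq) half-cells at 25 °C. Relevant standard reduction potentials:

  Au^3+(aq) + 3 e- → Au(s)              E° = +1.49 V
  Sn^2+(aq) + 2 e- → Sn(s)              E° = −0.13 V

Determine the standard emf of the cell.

+1.62 V

The Au³⁺/Au couple has the higher E°, so Au ion is reduced (cathode) and Sn is oxidized (anode).
E°cell = E°(cathode) − E°(anode) = +1.49 − (−0.13) = +1.62 V.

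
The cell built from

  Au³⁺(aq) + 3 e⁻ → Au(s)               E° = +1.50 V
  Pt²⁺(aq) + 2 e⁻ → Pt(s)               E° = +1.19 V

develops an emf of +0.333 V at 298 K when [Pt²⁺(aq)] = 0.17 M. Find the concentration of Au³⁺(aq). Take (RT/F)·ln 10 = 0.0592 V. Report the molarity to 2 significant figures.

1.0 M

Au³⁺/Au is the cathode (higher E°); E°cell = +1.50 − (+1.19) = +0.31 V with n = 6.
Rearranging E = E° − (0.0592/n)·log Q gives log Q = 6(+0.31 − (+0.333))/0.0592 = −2.331.
The balanced reaction is 2 Au³⁺(aq) + 3 Pt(s) → 2 Au(s) + 3 Pt²⁺(aq), so Q = [Pt²⁺(aq)]^3 / [Au³⁺(aq)]^2.
Isolating [Au³⁺(aq)] in Q = 10^{−2.331} yields log [Au³⁺(aq)] = 0.011, i.e. 1.0 M.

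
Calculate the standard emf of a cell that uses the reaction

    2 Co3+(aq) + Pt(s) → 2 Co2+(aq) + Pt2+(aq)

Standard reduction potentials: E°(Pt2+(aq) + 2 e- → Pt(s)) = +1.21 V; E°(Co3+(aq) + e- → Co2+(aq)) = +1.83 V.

+0.62 V

In the reaction as written, Co3+(aq) is reduced (cathode) and Pt2+(aq) is produced by oxidation at the anode.
E°cell = E°(cathode) − E°(anode) = +1.83 − (+1.21) = +0.62 V.
The positive value indicates the reaction is spontaneous as written.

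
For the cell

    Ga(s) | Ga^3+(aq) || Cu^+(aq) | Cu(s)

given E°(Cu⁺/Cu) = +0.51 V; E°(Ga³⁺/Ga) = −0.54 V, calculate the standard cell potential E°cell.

+1.05 V

By convention the left-hand electrode in cell notation is the anode (oxidation) and the right-hand electrode is the cathode (reduction).
E°cell = E°(right) − E°(left) = +0.51 − (−0.54) = +1.05 V.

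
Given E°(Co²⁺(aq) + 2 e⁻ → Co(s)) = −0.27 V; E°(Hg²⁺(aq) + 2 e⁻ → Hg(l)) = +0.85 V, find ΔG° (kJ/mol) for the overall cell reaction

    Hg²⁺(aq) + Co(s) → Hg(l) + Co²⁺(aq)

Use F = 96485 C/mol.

In the reaction as written Hg²⁺(aq) is reduced, so the Hg²⁺/Hg couple is the cathode and Co²⁺/Co is the anode.
E°cell = +0.85 − (−0.27) = +1.12 V; balancing electrons gives n = 2.
ΔG° = −nFE°cell = −(2)(96485)(+1.12) J/mol = −216 kJ/mol.

−216 kJ/mol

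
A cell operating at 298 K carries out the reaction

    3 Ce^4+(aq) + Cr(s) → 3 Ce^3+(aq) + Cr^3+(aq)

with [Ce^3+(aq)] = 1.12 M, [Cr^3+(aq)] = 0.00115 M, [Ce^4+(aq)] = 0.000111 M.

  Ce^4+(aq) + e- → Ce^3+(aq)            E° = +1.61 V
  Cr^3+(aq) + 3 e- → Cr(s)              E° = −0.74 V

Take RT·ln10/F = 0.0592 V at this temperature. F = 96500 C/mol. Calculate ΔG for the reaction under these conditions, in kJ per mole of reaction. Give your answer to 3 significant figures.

−629 kJ/mol

With Ce⁴⁺/Ce³⁺ reduced at the cathode, E°cell = +1.61 − (−0.74) = +2.35 V and n = 3.
The reaction quotient is ([Ce^3+(aq)]^3·[Cr^3+(aq)]) / [Ce^4+(aq)]^3 = 1.18×10^9; by Nernst, E = +2.35 − (0.0592/3)(9.072) = +2.1710 V.
Then ΔG = −nFE = −3 × 96500 × +2.1710 J/mol = −629 kJ/mol.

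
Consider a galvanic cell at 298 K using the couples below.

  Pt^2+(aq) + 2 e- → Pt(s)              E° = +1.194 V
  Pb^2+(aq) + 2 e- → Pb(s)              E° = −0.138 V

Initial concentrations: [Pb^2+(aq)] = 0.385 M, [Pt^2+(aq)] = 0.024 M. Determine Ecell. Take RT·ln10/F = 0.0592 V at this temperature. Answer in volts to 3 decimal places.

Since E°(Pt²⁺/Pt) > E°(Pb²⁺/Pb), Pt²⁺/Pt serves as the cathode.
E°cell = E°cat − E°an = +1.194 − (−0.138) = +1.332 V; n = 2.
For the overall reaction Pt^2+(aq) + Pb(s) → Pt(s) + Pb^2+(aq), Q = [Pb^2+(aq)] / [Pt^2+(aq)] = 16, giving log Q = 1.205.
Applying E = E° − (RT ln10/nF)·log Q gives +1.332 − (0.0592/2)(1.205) = +1.296 V.

+1.296 V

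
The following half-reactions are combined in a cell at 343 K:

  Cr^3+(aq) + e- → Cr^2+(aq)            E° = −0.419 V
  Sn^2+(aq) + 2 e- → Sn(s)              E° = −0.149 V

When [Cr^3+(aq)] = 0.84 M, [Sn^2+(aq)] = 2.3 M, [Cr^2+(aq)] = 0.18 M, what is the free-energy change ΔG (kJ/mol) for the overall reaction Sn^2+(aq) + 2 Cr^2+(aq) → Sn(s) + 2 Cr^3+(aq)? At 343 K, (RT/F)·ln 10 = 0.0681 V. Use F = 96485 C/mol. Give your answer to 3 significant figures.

E°cell = −0.149 − (−0.419) = +0.270 V; the balanced reaction transfers n = 2 electrons.
Here Q = [Cr^3+(aq)]^2 / ([Sn^2+(aq)]·[Cr^2+(aq)]^2) = 9.47 (log Q = 0.976), giving E = +0.270 − (0.0681/2)·(0.976) = +0.2368 V.
ΔG = −nFE = −(2)(96485)(+0.2368) J/mol = −45.7 kJ/mol.

−45.7 kJ/mol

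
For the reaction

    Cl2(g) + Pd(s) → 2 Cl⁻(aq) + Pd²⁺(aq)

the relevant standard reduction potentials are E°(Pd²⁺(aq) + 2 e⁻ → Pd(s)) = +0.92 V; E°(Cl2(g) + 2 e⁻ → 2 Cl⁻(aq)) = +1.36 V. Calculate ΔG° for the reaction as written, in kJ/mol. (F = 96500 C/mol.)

In the reaction as written Cl2(g) is reduced, so the Cl₂/Cl⁻ couple is the cathode and Pd²⁺/Pd is the anode.
E°cell = +1.36 − (+0.92) = +0.44 V; balancing electrons gives n = 2.
ΔG° = −nFE°cell = −(2)(96500)(+0.44) J/mol = −84.9 kJ/mol.

−84.9 kJ/mol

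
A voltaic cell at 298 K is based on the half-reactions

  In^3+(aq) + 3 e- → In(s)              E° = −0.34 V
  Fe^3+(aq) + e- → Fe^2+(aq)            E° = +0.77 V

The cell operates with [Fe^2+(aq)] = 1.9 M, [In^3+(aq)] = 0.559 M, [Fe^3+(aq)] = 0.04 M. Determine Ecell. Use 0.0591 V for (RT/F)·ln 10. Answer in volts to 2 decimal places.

+1.02 V

Since E°(Fe³⁺/Fe²⁺) > E°(In³⁺/In), Fe³⁺/Fe²⁺ serves as the cathode.
E°cell = E°cat − E°an = +0.77 − (−0.34) = +1.11 V; n = 3.
The balanced reaction is 3 Fe^3+(aq) + In(s) → 3 Fe^2+(aq) + In^3+(aq), so Q = ([Fe^2+(aq)]^3·[In^3+(aq)]) / [Fe^3+(aq)]^3 = 5.99×10^4 and log Q = 4.777.
Applying E = E° − (RT ln10/nF)·log Q gives +1.11 − (0.0591/3)(4.777) = +1.02 V.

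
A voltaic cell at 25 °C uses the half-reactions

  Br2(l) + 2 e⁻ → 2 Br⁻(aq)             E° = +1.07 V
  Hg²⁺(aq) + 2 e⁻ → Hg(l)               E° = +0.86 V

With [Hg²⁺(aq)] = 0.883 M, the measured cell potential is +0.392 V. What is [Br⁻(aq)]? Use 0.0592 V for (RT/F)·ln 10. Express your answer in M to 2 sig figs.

0.00090 M

Br₂/Br⁻ is the cathode (higher E°); E°cell = +1.07 − (+0.86) = +0.21 V with n = 2.
Since E = E° − (0.0592/n)·log Q, log Q = n(E° − E)/0.0592 = −6.149.
For Br2(l) + Hg(l) → 2 Br⁻(aq) + Hg²⁺(aq), the reaction quotient is Q = [Br⁻(aq)]^2·[Hg²⁺(aq)].
Substituting the known concentrations and solving, log [Br⁻(aq)] = −3.047 and [Br⁻(aq)] = 0.00090 M.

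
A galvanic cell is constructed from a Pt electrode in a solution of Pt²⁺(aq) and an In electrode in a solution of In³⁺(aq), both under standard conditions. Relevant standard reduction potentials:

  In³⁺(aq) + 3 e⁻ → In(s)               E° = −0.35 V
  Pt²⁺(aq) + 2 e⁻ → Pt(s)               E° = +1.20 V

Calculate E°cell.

Of the two couples in this cell, the one with the more positive reduction potential is reduced at the cathode: here that is Pt²⁺/Pt (+1.20 V); In³⁺/In (−0.35 V) is the anode.
E°cell = E°(cathode) − E°(anode) = +1.20 − (−0.35) = +1.55 V.

+1.55 V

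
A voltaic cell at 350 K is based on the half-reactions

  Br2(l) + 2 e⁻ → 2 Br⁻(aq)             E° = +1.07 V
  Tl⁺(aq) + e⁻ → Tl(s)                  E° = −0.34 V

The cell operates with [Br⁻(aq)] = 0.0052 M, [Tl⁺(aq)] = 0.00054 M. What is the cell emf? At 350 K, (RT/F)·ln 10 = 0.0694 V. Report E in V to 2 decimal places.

Since E°(Br₂/Br⁻) > E°(Tl⁺/Tl), Br₂/Br⁻ serves as the cathode.
The standard potential is +1.07 − (−0.34) = +1.41 V and the balanced reaction transfers n = 2 electrons.
Balancing gives Br2(l) + 2 Tl(s) → 2 Br⁻(aq) + 2 Tl⁺(aq); hence Q = [Br⁻(aq)]^2·[Tl⁺(aq)]^2 = 7.88×10^−12 (log Q = −11.103).
By the Nernst equation, E = +1.41 − (0.0694/2)·(−11.103) = +1.80 V.

+1.80 V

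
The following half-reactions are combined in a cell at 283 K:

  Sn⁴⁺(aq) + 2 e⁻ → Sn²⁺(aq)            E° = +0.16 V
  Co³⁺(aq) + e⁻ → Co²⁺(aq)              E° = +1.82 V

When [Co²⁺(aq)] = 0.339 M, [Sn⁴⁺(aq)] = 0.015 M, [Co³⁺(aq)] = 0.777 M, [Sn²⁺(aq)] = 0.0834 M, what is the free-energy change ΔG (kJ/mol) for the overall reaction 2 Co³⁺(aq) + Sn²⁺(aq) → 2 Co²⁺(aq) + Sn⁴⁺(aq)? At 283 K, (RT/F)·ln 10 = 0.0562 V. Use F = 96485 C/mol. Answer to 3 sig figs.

−328 kJ/mol

The standard cell potential is +1.82 − (+0.16) = +1.66 V, with n = 2 electrons in the balanced equation.
Here Q = ([Co²⁺(aq)]^2·[Sn⁴⁺(aq)]) / ([Co³⁺(aq)]^2·[Sn²⁺(aq)]) = 0.0342 (log Q = −1.466), giving E = +1.66 − (0.0562/2)·(−1.466) = +1.7012 V.
ΔG = −nFE = −(2)(96485)(+1.7012) J/mol = −328 kJ/mol.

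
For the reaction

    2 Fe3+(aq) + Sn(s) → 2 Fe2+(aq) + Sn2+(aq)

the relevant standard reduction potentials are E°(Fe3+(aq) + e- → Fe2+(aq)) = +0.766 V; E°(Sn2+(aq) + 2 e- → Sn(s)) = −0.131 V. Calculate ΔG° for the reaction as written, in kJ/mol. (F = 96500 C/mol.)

−173 kJ/mol

In the reaction as written Fe3+(aq) is reduced, so the Fe³⁺/Fe²⁺ couple is the cathode and Sn²⁺/Sn is the anode.
E°cell = +0.766 − (−0.131) = +0.897 V; balancing electrons gives n = 2.
ΔG° = −nFE°cell = −(2)(96500)(+0.897) J/mol = −173 kJ/mol.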